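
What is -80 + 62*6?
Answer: 292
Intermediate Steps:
-80 + 62*6 = -80 + 372 = 292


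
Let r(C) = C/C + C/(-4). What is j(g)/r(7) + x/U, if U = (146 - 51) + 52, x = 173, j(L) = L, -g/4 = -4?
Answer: -2963/147 ≈ -20.156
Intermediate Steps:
g = 16 (g = -4*(-4) = 16)
r(C) = 1 - C/4 (r(C) = 1 + C*(-1/4) = 1 - C/4)
U = 147 (U = 95 + 52 = 147)
j(g)/r(7) + x/U = 16/(1 - 1/4*7) + 173/147 = 16/(1 - 7/4) + 173*(1/147) = 16/(-3/4) + 173/147 = 16*(-4/3) + 173/147 = -64/3 + 173/147 = -2963/147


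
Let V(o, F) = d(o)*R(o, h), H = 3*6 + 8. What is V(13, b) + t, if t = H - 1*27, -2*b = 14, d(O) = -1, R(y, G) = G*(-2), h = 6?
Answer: 11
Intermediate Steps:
R(y, G) = -2*G
H = 26 (H = 18 + 8 = 26)
b = -7 (b = -½*14 = -7)
t = -1 (t = 26 - 1*27 = 26 - 27 = -1)
V(o, F) = 12 (V(o, F) = -(-2)*6 = -1*(-12) = 12)
V(13, b) + t = 12 - 1 = 11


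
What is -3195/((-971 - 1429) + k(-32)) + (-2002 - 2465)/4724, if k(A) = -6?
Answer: 724263/1894324 ≈ 0.38233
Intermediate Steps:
-3195/((-971 - 1429) + k(-32)) + (-2002 - 2465)/4724 = -3195/((-971 - 1429) - 6) + (-2002 - 2465)/4724 = -3195/(-2400 - 6) - 4467*1/4724 = -3195/(-2406) - 4467/4724 = -3195*(-1/2406) - 4467/4724 = 1065/802 - 4467/4724 = 724263/1894324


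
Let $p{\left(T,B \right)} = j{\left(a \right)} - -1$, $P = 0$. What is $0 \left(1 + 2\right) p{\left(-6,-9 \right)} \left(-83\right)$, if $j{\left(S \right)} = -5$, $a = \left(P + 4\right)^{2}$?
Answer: $0$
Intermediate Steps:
$a = 16$ ($a = \left(0 + 4\right)^{2} = 4^{2} = 16$)
$p{\left(T,B \right)} = -4$ ($p{\left(T,B \right)} = -5 - -1 = -5 + 1 = -4$)
$0 \left(1 + 2\right) p{\left(-6,-9 \right)} \left(-83\right) = 0 \left(1 + 2\right) \left(-4\right) \left(-83\right) = 0 \cdot 3 \left(-4\right) \left(-83\right) = 0 \left(-4\right) \left(-83\right) = 0 \left(-83\right) = 0$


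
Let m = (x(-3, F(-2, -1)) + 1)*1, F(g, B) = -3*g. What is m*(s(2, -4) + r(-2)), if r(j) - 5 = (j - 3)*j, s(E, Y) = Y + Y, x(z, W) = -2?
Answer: -7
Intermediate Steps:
s(E, Y) = 2*Y
r(j) = 5 + j*(-3 + j) (r(j) = 5 + (j - 3)*j = 5 + (-3 + j)*j = 5 + j*(-3 + j))
m = -1 (m = (-2 + 1)*1 = -1*1 = -1)
m*(s(2, -4) + r(-2)) = -(2*(-4) + (5 + (-2)² - 3*(-2))) = -(-8 + (5 + 4 + 6)) = -(-8 + 15) = -1*7 = -7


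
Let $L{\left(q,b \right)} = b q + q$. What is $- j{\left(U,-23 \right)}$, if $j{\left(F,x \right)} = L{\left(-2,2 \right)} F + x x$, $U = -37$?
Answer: $-751$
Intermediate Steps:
$L{\left(q,b \right)} = q + b q$
$j{\left(F,x \right)} = x^{2} - 6 F$ ($j{\left(F,x \right)} = - 2 \left(1 + 2\right) F + x x = \left(-2\right) 3 F + x^{2} = - 6 F + x^{2} = x^{2} - 6 F$)
$- j{\left(U,-23 \right)} = - (\left(-23\right)^{2} - -222) = - (529 + 222) = \left(-1\right) 751 = -751$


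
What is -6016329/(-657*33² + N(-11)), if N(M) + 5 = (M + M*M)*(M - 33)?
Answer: 2005443/240106 ≈ 8.3523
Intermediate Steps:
N(M) = -5 + (-33 + M)*(M + M²) (N(M) = -5 + (M + M*M)*(M - 33) = -5 + (M + M²)*(-33 + M) = -5 + (-33 + M)*(M + M²))
-6016329/(-657*33² + N(-11)) = -6016329/(-657*33² + (-5 + (-11)³ - 33*(-11) - 32*(-11)²)) = -6016329/(-657*1089 + (-5 - 1331 + 363 - 32*121)) = -6016329/(-715473 + (-5 - 1331 + 363 - 3872)) = -6016329/(-715473 - 4845) = -6016329/(-720318) = -6016329*(-1/720318) = 2005443/240106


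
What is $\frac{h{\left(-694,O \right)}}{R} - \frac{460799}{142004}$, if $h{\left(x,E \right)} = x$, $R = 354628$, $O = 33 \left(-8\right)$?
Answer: $- \frac{40877694637}{12589648628} \approx -3.2469$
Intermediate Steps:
$O = -264$
$\frac{h{\left(-694,O \right)}}{R} - \frac{460799}{142004} = - \frac{694}{354628} - \frac{460799}{142004} = \left(-694\right) \frac{1}{354628} - \frac{460799}{142004} = - \frac{347}{177314} - \frac{460799}{142004} = - \frac{40877694637}{12589648628}$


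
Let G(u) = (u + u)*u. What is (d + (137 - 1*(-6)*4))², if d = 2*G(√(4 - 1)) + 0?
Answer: 29929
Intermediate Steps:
G(u) = 2*u² (G(u) = (2*u)*u = 2*u²)
d = 12 (d = 2*(2*(√(4 - 1))²) + 0 = 2*(2*(√3)²) + 0 = 2*(2*3) + 0 = 2*6 + 0 = 12 + 0 = 12)
(d + (137 - 1*(-6)*4))² = (12 + (137 - 1*(-6)*4))² = (12 + (137 - (-6)*4))² = (12 + (137 - 1*(-24)))² = (12 + (137 + 24))² = (12 + 161)² = 173² = 29929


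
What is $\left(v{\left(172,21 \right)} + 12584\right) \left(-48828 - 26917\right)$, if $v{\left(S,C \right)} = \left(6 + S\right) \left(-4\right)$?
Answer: $-899244640$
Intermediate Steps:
$v{\left(S,C \right)} = -24 - 4 S$
$\left(v{\left(172,21 \right)} + 12584\right) \left(-48828 - 26917\right) = \left(\left(-24 - 688\right) + 12584\right) \left(-48828 - 26917\right) = \left(\left(-24 - 688\right) + 12584\right) \left(-75745\right) = \left(-712 + 12584\right) \left(-75745\right) = 11872 \left(-75745\right) = -899244640$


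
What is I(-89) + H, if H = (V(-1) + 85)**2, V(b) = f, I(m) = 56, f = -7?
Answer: 6140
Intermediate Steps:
V(b) = -7
H = 6084 (H = (-7 + 85)**2 = 78**2 = 6084)
I(-89) + H = 56 + 6084 = 6140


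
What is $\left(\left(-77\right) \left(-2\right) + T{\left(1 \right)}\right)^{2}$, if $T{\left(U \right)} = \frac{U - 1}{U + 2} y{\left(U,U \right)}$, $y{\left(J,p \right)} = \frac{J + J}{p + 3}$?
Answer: $23716$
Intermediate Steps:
$y{\left(J,p \right)} = \frac{2 J}{3 + p}$
$T{\left(U \right)} = \frac{2 U \left(-1 + U\right)}{\left(2 + U\right) \left(3 + U\right)}$ ($T{\left(U \right)} = \frac{U - 1}{U + 2} \frac{2 U}{3 + U} = \frac{-1 + U}{2 + U} \frac{2 U}{3 + U} = \frac{2 U \left(-1 + U\right)}{\left(2 + U\right) \left(3 + U\right)}$)
$\left(\left(-77\right) \left(-2\right) + T{\left(1 \right)}\right)^{2} = \left(\left(-77\right) \left(-2\right) + 2 \cdot 1 \frac{1}{2 + 1} \frac{1}{3 + 1} \left(-1 + 1\right)\right)^{2} = \left(154 + 2 \cdot 1 \cdot \frac{1}{3} \cdot \frac{1}{4} \cdot 0\right)^{2} = \left(154 + 0\right)^{2} = 154^{2} = 23716$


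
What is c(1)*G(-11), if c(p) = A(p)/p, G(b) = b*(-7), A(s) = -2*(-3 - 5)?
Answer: 1232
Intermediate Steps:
A(s) = 16 (A(s) = -2*(-8) = 16)
G(b) = -7*b
c(p) = 16/p
c(1)*G(-11) = (16/1)*(-7*(-11)) = (16*1)*77 = 16*77 = 1232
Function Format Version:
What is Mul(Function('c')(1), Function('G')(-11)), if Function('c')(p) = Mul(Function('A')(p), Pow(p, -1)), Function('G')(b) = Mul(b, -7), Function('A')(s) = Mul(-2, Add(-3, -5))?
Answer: 1232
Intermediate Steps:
Function('A')(s) = 16 (Function('A')(s) = Mul(-2, -8) = 16)
Function('G')(b) = Mul(-7, b)
Function('c')(p) = Mul(16, Pow(p, -1))
Mul(Function('c')(1), Function('G')(-11)) = Mul(Mul(16, Pow(1, -1)), Mul(-7, -11)) = Mul(Mul(16, 1), 77) = Mul(16, 77) = 1232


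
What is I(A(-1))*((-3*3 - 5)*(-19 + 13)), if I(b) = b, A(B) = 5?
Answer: 420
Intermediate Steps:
I(A(-1))*((-3*3 - 5)*(-19 + 13)) = 5*((-3*3 - 5)*(-19 + 13)) = 5*((-9 - 5)*(-6)) = 5*(-14*(-6)) = 5*84 = 420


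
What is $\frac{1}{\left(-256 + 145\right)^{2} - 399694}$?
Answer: $- \frac{1}{387373} \approx -2.5815 \cdot 10^{-6}$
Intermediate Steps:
$\frac{1}{\left(-256 + 145\right)^{2} - 399694} = \frac{1}{\left(-111\right)^{2} - 399694} = \frac{1}{12321 - 399694} = \frac{1}{-387373} = - \frac{1}{387373}$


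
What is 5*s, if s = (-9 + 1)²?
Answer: 320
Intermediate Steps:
s = 64 (s = (-8)² = 64)
5*s = 5*64 = 320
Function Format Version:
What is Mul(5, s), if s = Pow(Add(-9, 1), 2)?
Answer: 320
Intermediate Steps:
s = 64 (s = Pow(-8, 2) = 64)
Mul(5, s) = Mul(5, 64) = 320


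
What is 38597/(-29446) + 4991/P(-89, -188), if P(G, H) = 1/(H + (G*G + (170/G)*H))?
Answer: 105843738587109/2620694 ≈ 4.0388e+7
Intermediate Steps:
P(G, H) = 1/(H + G**2 + 170*H/G) (P(G, H) = 1/(H + (G**2 + 170*H/G)) = 1/(H + G**2 + 170*H/G))
38597/(-29446) + 4991/P(-89, -188) = 38597/(-29446) + 4991/((-89/((-89)**3 + 170*(-188) - 89*(-188)))) = 38597*(-1/29446) + 4991/((-89/(-704969 - 31960 + 16732))) = -38597/29446 + 4991/((-89/(-720197))) = -38597/29446 + 4991/((-89*(-1/720197))) = -38597/29446 + 4991/(89/720197) = -38597/29446 + 4991*(720197/89) = -38597/29446 + 3594503227/89 = 105843738587109/2620694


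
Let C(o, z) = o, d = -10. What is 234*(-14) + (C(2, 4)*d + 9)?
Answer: -3287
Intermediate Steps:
234*(-14) + (C(2, 4)*d + 9) = 234*(-14) + (2*(-10) + 9) = -3276 + (-20 + 9) = -3276 - 11 = -3287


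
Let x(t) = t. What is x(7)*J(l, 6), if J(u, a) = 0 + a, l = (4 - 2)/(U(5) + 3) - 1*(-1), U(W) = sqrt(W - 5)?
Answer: 42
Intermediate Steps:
U(W) = sqrt(-5 + W)
l = 5/3 (l = (4 - 2)/(sqrt(-5 + 5) + 3) - 1*(-1) = 2/(sqrt(0) + 3) + 1 = 2/(0 + 3) + 1 = 2/3 + 1 = 5/3 ≈ 1.6667)
J(u, a) = a
x(7)*J(l, 6) = 7*6 = 42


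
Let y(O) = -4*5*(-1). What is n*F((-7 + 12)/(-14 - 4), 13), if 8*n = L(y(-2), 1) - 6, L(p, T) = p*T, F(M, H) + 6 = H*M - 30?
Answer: -4991/72 ≈ -69.319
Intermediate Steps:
y(O) = 20 (y(O) = -20*(-1) = 20)
F(M, H) = -36 + H*M (F(M, H) = -6 + (H*M - 30) = -6 + (-30 + H*M) = -36 + H*M)
L(p, T) = T*p
n = 7/4 (n = (1*20 - 6)/8 = (20 - 6)/8 = (1/8)*14 = 7/4 ≈ 1.7500)
n*F((-7 + 12)/(-14 - 4), 13) = 7*(-36 + 13*((-7 + 12)/(-14 - 4)))/4 = 7*(-36 + 13*(5/(-18)))/4 = 7*(-36 + 13*(5*(-1/18)))/4 = 7*(-36 + 13*(-5/18))/4 = 7*(-36 - 65/18)/4 = (7/4)*(-713/18) = -4991/72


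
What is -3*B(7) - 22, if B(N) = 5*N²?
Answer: -757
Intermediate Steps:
-3*B(7) - 22 = -15*7² - 22 = -15*49 - 22 = -3*245 - 22 = -735 - 22 = -757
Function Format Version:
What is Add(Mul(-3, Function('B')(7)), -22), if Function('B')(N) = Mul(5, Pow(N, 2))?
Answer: -757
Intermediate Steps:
Add(Mul(-3, Function('B')(7)), -22) = Add(Mul(-3, Mul(5, Pow(7, 2))), -22) = Add(Mul(-3, Mul(5, 49)), -22) = Add(Mul(-3, 245), -22) = Add(-735, -22) = -757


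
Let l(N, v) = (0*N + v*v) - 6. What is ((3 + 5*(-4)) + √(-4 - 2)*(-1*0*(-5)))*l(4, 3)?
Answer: -51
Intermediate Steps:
l(N, v) = -6 + v² (l(N, v) = (0 + v²) - 6 = v² - 6 = -6 + v²)
((3 + 5*(-4)) + √(-4 - 2)*(-1*0*(-5)))*l(4, 3) = ((3 + 5*(-4)) + √(-4 - 2)*(-1*0*(-5)))*(-6 + 3²) = ((3 - 20) + √(-6)*(0*(-5)))*(-6 + 9) = (-17 + (I*√6)*0)*3 = (-17 + 0)*3 = -17*3 = -51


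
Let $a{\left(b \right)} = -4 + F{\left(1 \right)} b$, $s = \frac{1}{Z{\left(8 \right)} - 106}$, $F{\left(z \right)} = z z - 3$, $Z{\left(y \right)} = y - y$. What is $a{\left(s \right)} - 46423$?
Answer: $- \frac{2460630}{53} \approx -46427.0$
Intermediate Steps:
$Z{\left(y \right)} = 0$
$F{\left(z \right)} = -3 + z^{2}$ ($F{\left(z \right)} = z^{2} - 3 = -3 + z^{2}$)
$s = - \frac{1}{106}$ ($s = \frac{1}{0 - 106} = \frac{1}{-106} = - \frac{1}{106} \approx -0.009434$)
$a{\left(b \right)} = -4 - 2 b$ ($a{\left(b \right)} = -4 + \left(-3 + 1^{2}\right) b = -4 + \left(-3 + 1\right) b = -4 - 2 b$)
$a{\left(s \right)} - 46423 = \left(-4 - - \frac{1}{53}\right) - 46423 = \left(-4 + \frac{1}{53}\right) - 46423 = - \frac{211}{53} - 46423 = - \frac{2460630}{53}$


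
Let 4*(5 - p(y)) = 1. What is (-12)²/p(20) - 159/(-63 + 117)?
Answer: 9361/342 ≈ 27.371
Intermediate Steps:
p(y) = 19/4 (p(y) = 5 - ¼*1 = 5 - ¼ = 19/4)
(-12)²/p(20) - 159/(-63 + 117) = (-12)²/(19/4) - 159/(-63 + 117) = 144*(4/19) - 159/54 = 576/19 - 159*1/54 = 576/19 - 53/18 = 9361/342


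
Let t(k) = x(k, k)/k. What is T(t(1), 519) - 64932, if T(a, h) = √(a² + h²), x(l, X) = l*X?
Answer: -64932 + √269362 ≈ -64413.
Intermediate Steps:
x(l, X) = X*l
t(k) = k (t(k) = (k*k)/k = k²/k = k)
T(t(1), 519) - 64932 = √(1² + 519²) - 64932 = √(1 + 269361) - 64932 = √269362 - 64932 = -64932 + √269362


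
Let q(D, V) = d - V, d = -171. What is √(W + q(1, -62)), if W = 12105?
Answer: 2*√2999 ≈ 109.53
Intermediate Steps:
q(D, V) = -171 - V
√(W + q(1, -62)) = √(12105 + (-171 - 1*(-62))) = √(12105 + (-171 + 62)) = √(12105 - 109) = √11996 = 2*√2999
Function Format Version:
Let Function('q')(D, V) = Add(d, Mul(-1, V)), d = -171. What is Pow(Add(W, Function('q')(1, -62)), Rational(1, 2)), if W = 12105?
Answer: Mul(2, Pow(2999, Rational(1, 2))) ≈ 109.53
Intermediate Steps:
Function('q')(D, V) = Add(-171, Mul(-1, V))
Pow(Add(W, Function('q')(1, -62)), Rational(1, 2)) = Pow(Add(12105, Add(-171, Mul(-1, -62))), Rational(1, 2)) = Pow(Add(12105, Add(-171, 62)), Rational(1, 2)) = Pow(Add(12105, -109), Rational(1, 2)) = Pow(11996, Rational(1, 2)) = Mul(2, Pow(2999, Rational(1, 2)))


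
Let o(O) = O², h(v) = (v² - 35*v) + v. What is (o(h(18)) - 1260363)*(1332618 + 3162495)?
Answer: -5292631453347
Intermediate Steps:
h(v) = v² - 34*v
(o(h(18)) - 1260363)*(1332618 + 3162495) = ((18*(-34 + 18))² - 1260363)*(1332618 + 3162495) = ((18*(-16))² - 1260363)*4495113 = ((-288)² - 1260363)*4495113 = (82944 - 1260363)*4495113 = -1177419*4495113 = -5292631453347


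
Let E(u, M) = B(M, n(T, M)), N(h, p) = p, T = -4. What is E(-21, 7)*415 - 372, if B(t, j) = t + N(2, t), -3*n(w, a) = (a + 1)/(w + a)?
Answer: 5438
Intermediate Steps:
n(w, a) = -(1 + a)/(3*(a + w)) (n(w, a) = -(a + 1)/(3*(w + a)) = -(1 + a)/(3*(a + w)))
B(t, j) = 2*t (B(t, j) = t + t = 2*t)
E(u, M) = 2*M
E(-21, 7)*415 - 372 = (2*7)*415 - 372 = 14*415 - 372 = 5810 - 372 = 5438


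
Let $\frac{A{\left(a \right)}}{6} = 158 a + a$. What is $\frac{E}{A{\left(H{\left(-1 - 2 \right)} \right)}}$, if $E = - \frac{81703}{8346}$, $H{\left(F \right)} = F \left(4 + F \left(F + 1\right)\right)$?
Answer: $\frac{81703}{238862520} \approx 0.00034205$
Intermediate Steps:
$H{\left(F \right)} = F \left(4 + F \left(1 + F\right)\right)$
$A{\left(a \right)} = 954 a$ ($A{\left(a \right)} = 6 \left(158 a + a\right) = 6 \cdot 159 a = 954 a$)
$E = - \frac{81703}{8346}$ ($E = \left(-81703\right) \frac{1}{8346} = - \frac{81703}{8346} \approx -9.7895$)
$\frac{E}{A{\left(H{\left(-1 - 2 \right)} \right)}} = - \frac{81703}{8346 \cdot 954 \left(-1 - 2\right) \left(4 - 3 + \left(-1 - 2\right)^{2}\right)} = - \frac{81703}{8346 \cdot 954 \left(- 3 \left(4 - 3 + \left(-3\right)^{2}\right)\right)} = - \frac{81703}{8346 \cdot 954 \left(- 3 \left(4 - 3 + 9\right)\right)} = - \frac{81703}{8346 \cdot 954 \left(\left(-3\right) 10\right)} = - \frac{81703}{8346 \cdot 954 \left(-30\right)} = - \frac{81703}{8346 \left(-28620\right)} = \left(- \frac{81703}{8346}\right) \left(- \frac{1}{28620}\right) = \frac{81703}{238862520}$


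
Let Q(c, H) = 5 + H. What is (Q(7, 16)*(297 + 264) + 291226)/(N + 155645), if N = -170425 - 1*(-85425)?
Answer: 303007/70645 ≈ 4.2891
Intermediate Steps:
N = -85000 (N = -170425 + 85425 = -85000)
(Q(7, 16)*(297 + 264) + 291226)/(N + 155645) = ((5 + 16)*(297 + 264) + 291226)/(-85000 + 155645) = (21*561 + 291226)/70645 = (11781 + 291226)*(1/70645) = 303007*(1/70645) = 303007/70645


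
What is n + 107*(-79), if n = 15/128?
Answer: -1081969/128 ≈ -8452.9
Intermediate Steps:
n = 15/128 (n = 15*(1/128) = 15/128 ≈ 0.11719)
n + 107*(-79) = 15/128 + 107*(-79) = 15/128 - 8453 = -1081969/128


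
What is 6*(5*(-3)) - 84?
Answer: -174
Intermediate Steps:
6*(5*(-3)) - 84 = 6*(-15) - 84 = -90 - 84 = -174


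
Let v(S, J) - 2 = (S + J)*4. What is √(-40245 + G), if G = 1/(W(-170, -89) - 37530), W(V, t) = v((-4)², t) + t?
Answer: I*√57835778886754/37909 ≈ 200.61*I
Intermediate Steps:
v(S, J) = 2 + 4*J + 4*S (v(S, J) = 2 + (S + J)*4 = 2 + (J + S)*4 = 2 + (4*J + 4*S) = 2 + 4*J + 4*S)
W(V, t) = 66 + 5*t (W(V, t) = (2 + 4*t + 4*(-4)²) + t = (2 + 4*t + 4*16) + t = (2 + 4*t + 64) + t = (66 + 4*t) + t = 66 + 5*t)
G = -1/37909 (G = 1/((66 + 5*(-89)) - 37530) = 1/((66 - 445) - 37530) = 1/(-379 - 37530) = 1/(-37909) = -1/37909 ≈ -2.6379e-5)
√(-40245 + G) = √(-40245 - 1/37909) = √(-1525647706/37909) = I*√57835778886754/37909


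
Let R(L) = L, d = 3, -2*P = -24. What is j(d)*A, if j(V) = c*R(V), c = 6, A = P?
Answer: 216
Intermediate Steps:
P = 12 (P = -½*(-24) = 12)
A = 12
j(V) = 6*V
j(d)*A = (6*3)*12 = 18*12 = 216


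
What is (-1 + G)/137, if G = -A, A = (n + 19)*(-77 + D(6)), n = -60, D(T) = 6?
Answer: -2912/137 ≈ -21.255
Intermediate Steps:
A = 2911 (A = (-60 + 19)*(-77 + 6) = -41*(-71) = 2911)
G = -2911 (G = -1*2911 = -2911)
(-1 + G)/137 = (-1 - 2911)/137 = -2912*1/137 = -2912/137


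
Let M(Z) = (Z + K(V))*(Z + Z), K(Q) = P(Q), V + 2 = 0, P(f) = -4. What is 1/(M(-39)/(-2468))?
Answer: -1234/1677 ≈ -0.73584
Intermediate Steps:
V = -2 (V = -2 + 0 = -2)
K(Q) = -4
M(Z) = 2*Z*(-4 + Z) (M(Z) = (Z - 4)*(Z + Z) = (-4 + Z)*(2*Z) = 2*Z*(-4 + Z))
1/(M(-39)/(-2468)) = 1/((2*(-39)*(-4 - 39))/(-2468)) = 1/((2*(-39)*(-43))*(-1/2468)) = 1/(3354*(-1/2468)) = 1/(-1677/1234) = -1234/1677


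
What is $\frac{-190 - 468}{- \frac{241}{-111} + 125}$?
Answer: $- \frac{36519}{7058} \approx -5.1741$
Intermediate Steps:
$\frac{-190 - 468}{- \frac{241}{-111} + 125} = - \frac{658}{\left(-241\right) \left(- \frac{1}{111}\right) + 125} = - \frac{658}{\frac{241}{111} + 125} = - \frac{658}{\frac{14116}{111}} = \left(-658\right) \frac{111}{14116} = - \frac{36519}{7058}$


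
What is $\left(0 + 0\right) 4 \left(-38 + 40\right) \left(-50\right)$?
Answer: $0$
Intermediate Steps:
$\left(0 + 0\right) 4 \left(-38 + 40\right) \left(-50\right) = 0 \cdot 4 \cdot 2 \left(-50\right) = 0 \cdot 2 \left(-50\right) = 0 \left(-50\right) = 0$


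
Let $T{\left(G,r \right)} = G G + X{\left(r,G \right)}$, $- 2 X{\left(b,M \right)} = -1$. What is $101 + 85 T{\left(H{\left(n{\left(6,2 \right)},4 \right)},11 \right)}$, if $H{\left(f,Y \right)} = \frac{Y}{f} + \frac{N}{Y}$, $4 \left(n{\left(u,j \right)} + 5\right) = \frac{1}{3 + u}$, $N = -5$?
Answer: $\frac{257492621}{512656} \approx 502.27$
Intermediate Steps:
$n{\left(u,j \right)} = -5 + \frac{1}{4 \left(3 + u\right)}$
$H{\left(f,Y \right)} = - \frac{5}{Y} + \frac{Y}{f}$ ($H{\left(f,Y \right)} = \frac{Y}{f} - \frac{5}{Y} = - \frac{5}{Y} + \frac{Y}{f}$)
$X{\left(b,M \right)} = \frac{1}{2}$ ($X{\left(b,M \right)} = \left(- \frac{1}{2}\right) \left(-1\right) = \frac{1}{2}$)
$T{\left(G,r \right)} = \frac{1}{2} + G^{2}$ ($T{\left(G,r \right)} = G G + \frac{1}{2} = G^{2} + \frac{1}{2} = \frac{1}{2} + G^{2}$)
$101 + 85 T{\left(H{\left(n{\left(6,2 \right)},4 \right)},11 \right)} = 101 + 85 \left(\frac{1}{2} + \left(- \frac{5}{4} + \frac{4}{\frac{1}{4} \frac{1}{3 + 6} \left(-59 - 120\right)}\right)^{2}\right) = 101 + 85 \left(\frac{1}{2} + \left(\left(-5\right) \frac{1}{4} + \frac{4}{\frac{1}{4} \cdot \frac{1}{9} \left(-59 - 120\right)}\right)^{2}\right) = 101 + 85 \left(\frac{1}{2} + \left(- \frac{5}{4} + \frac{4}{\frac{1}{4} \cdot \frac{1}{9} \left(-179\right)}\right)^{2}\right) = 101 + 85 \left(\frac{1}{2} + \left(- \frac{5}{4} + \frac{4}{- \frac{179}{36}}\right)^{2}\right) = 101 + 85 \left(\frac{1}{2} + \left(- \frac{5}{4} + 4 \left(- \frac{36}{179}\right)\right)^{2}\right) = 101 + 85 \left(\frac{1}{2} + \left(- \frac{5}{4} - \frac{144}{179}\right)^{2}\right) = 101 + 85 \left(\frac{1}{2} + \left(- \frac{1471}{716}\right)^{2}\right) = 101 + 85 \left(\frac{1}{2} + \frac{2163841}{512656}\right) = 101 + 85 \cdot \frac{2420169}{512656} = 101 + \frac{205714365}{512656} = \frac{257492621}{512656}$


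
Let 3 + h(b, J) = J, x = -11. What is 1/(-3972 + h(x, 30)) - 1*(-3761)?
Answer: 14837144/3945 ≈ 3761.0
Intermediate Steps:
h(b, J) = -3 + J
1/(-3972 + h(x, 30)) - 1*(-3761) = 1/(-3972 + (-3 + 30)) - 1*(-3761) = 1/(-3972 + 27) + 3761 = 1/(-3945) + 3761 = -1/3945 + 3761 = 14837144/3945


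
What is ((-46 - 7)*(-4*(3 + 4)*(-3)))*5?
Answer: -22260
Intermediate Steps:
((-46 - 7)*(-4*(3 + 4)*(-3)))*5 = -53*(-4*7)*(-3)*5 = -(-1484)*(-3)*5 = -53*84*5 = -4452*5 = -22260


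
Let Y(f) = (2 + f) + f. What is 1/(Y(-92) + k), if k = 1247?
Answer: 1/1065 ≈ 0.00093897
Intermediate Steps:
Y(f) = 2 + 2*f
1/(Y(-92) + k) = 1/((2 + 2*(-92)) + 1247) = 1/((2 - 184) + 1247) = 1/(-182 + 1247) = 1/1065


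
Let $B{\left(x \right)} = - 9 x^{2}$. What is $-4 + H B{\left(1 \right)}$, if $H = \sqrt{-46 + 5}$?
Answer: $-4 - 9 i \sqrt{41} \approx -4.0 - 57.628 i$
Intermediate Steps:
$H = i \sqrt{41}$ ($H = \sqrt{-41} = i \sqrt{41} \approx 6.4031 i$)
$-4 + H B{\left(1 \right)} = -4 + i \sqrt{41} \left(- 9 \cdot 1^{2}\right) = -4 + i \sqrt{41} \left(\left(-9\right) 1\right) = -4 + i \sqrt{41} \left(-9\right) = -4 - 9 i \sqrt{41}$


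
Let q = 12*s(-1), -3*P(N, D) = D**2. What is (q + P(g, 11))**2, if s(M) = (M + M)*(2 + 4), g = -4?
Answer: 305809/9 ≈ 33979.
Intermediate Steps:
s(M) = 12*M (s(M) = (2*M)*6 = 12*M)
P(N, D) = -D**2/3
q = -144 (q = 12*(12*(-1)) = 12*(-12) = -144)
(q + P(g, 11))**2 = (-144 - 1/3*11**2)**2 = (-144 - 1/3*121)**2 = (-144 - 121/3)**2 = (-553/3)**2 = 305809/9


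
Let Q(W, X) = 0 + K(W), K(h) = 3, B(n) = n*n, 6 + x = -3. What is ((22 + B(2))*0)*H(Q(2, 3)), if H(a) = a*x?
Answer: 0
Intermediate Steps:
x = -9 (x = -6 - 3 = -9)
B(n) = n**2
Q(W, X) = 3 (Q(W, X) = 0 + 3 = 3)
H(a) = -9*a (H(a) = a*(-9) = -9*a)
((22 + B(2))*0)*H(Q(2, 3)) = ((22 + 2**2)*0)*(-9*3) = ((22 + 4)*0)*(-27) = (26*0)*(-27) = 0*(-27) = 0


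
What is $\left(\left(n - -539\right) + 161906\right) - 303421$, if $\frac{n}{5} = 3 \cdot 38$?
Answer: $-140406$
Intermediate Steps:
$n = 570$ ($n = 5 \cdot 3 \cdot 38 = 5 \cdot 114 = 570$)
$\left(\left(n - -539\right) + 161906\right) - 303421 = \left(\left(570 - -539\right) + 161906\right) - 303421 = \left(\left(570 + 539\right) + 161906\right) - 303421 = \left(1109 + 161906\right) - 303421 = 163015 - 303421 = -140406$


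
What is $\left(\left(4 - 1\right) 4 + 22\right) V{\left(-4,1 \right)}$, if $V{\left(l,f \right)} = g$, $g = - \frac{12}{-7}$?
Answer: $\frac{408}{7} \approx 58.286$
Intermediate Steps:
$g = \frac{12}{7}$ ($g = \left(-12\right) \left(- \frac{1}{7}\right) = \frac{12}{7} \approx 1.7143$)
$V{\left(l,f \right)} = \frac{12}{7}$
$\left(\left(4 - 1\right) 4 + 22\right) V{\left(-4,1 \right)} = \left(\left(4 - 1\right) 4 + 22\right) \frac{12}{7} = \left(3 \cdot 4 + 22\right) \frac{12}{7} = \left(12 + 22\right) \frac{12}{7} = 34 \cdot \frac{12}{7} = \frac{408}{7}$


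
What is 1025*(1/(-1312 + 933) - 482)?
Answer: -187245975/379 ≈ -4.9405e+5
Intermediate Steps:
1025*(1/(-1312 + 933) - 482) = 1025*(1/(-379) - 482) = 1025*(-1/379 - 482) = 1025*(-182679/379) = -187245975/379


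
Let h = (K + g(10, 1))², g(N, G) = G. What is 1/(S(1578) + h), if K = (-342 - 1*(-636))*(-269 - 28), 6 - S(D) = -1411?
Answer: 1/7624259906 ≈ 1.3116e-10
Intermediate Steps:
S(D) = 1417 (S(D) = 6 - 1*(-1411) = 6 + 1411 = 1417)
K = -87318 (K = (-342 + 636)*(-297) = 294*(-297) = -87318)
h = 7624258489 (h = (-87318 + 1)² = (-87317)² = 7624258489)
1/(S(1578) + h) = 1/(1417 + 7624258489) = 1/7624259906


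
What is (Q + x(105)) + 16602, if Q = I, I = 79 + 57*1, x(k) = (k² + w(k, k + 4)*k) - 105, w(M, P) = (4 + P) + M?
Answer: 50548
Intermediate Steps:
w(M, P) = 4 + M + P
x(k) = -105 + k² + k*(8 + 2*k) (x(k) = (k² + (4 + k + (k + 4))*k) - 105 = (k² + (4 + k + (4 + k))*k) - 105 = (k² + (8 + 2*k)*k) - 105 = (k² + k*(8 + 2*k)) - 105 = -105 + k² + k*(8 + 2*k))
I = 136 (I = 79 + 57 = 136)
Q = 136
(Q + x(105)) + 16602 = (136 + (-105 + 3*105² + 8*105)) + 16602 = (136 + (-105 + 3*11025 + 840)) + 16602 = (136 + (-105 + 33075 + 840)) + 16602 = (136 + 33810) + 16602 = 33946 + 16602 = 50548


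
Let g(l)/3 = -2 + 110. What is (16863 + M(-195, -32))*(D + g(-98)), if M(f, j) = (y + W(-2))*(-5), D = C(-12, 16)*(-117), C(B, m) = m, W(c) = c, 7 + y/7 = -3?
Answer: -26661204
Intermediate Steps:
y = -70 (y = -49 + 7*(-3) = -49 - 21 = -70)
D = -1872 (D = 16*(-117) = -1872)
g(l) = 324 (g(l) = 3*(-2 + 110) = 3*108 = 324)
M(f, j) = 360 (M(f, j) = (-70 - 2)*(-5) = -72*(-5) = 360)
(16863 + M(-195, -32))*(D + g(-98)) = (16863 + 360)*(-1872 + 324) = 17223*(-1548) = -26661204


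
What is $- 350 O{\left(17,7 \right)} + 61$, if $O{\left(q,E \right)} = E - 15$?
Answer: $2861$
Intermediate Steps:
$O{\left(q,E \right)} = -15 + E$
$- 350 O{\left(17,7 \right)} + 61 = - 350 \left(-15 + 7\right) + 61 = \left(-350\right) \left(-8\right) + 61 = 2800 + 61 = 2861$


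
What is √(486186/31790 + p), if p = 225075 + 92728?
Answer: √277844697790/935 ≈ 563.75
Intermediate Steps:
p = 317803
√(486186/31790 + p) = √(486186/31790 + 317803) = √(486186*(1/31790) + 317803) = √(243093/15895 + 317803) = √(5051721778/15895) = √277844697790/935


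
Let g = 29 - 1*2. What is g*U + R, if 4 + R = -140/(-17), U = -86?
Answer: -39402/17 ≈ -2317.8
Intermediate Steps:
R = 72/17 (R = -4 - 140/(-17) = -4 - 140*(-1/17) = -4 + 140/17 = 72/17 ≈ 4.2353)
g = 27 (g = 29 - 2 = 27)
g*U + R = 27*(-86) + 72/17 = -2322 + 72/17 = -39402/17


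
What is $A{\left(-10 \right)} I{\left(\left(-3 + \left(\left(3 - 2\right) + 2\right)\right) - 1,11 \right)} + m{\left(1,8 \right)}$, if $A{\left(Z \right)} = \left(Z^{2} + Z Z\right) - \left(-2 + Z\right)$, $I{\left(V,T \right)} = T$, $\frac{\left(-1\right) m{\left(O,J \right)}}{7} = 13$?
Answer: $2241$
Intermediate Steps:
$m{\left(O,J \right)} = -91$ ($m{\left(O,J \right)} = \left(-7\right) 13 = -91$)
$A{\left(Z \right)} = 2 - Z + 2 Z^{2}$ ($A{\left(Z \right)} = \left(Z^{2} + Z^{2}\right) - \left(-2 + Z\right) = 2 Z^{2} - \left(-2 + Z\right) = 2 - Z + 2 Z^{2}$)
$A{\left(-10 \right)} I{\left(\left(-3 + \left(\left(3 - 2\right) + 2\right)\right) - 1,11 \right)} + m{\left(1,8 \right)} = \left(2 - -10 + 2 \left(-10\right)^{2}\right) 11 - 91 = \left(2 + 10 + 2 \cdot 100\right) 11 - 91 = \left(2 + 10 + 200\right) 11 - 91 = 212 \cdot 11 - 91 = 2332 - 91 = 2241$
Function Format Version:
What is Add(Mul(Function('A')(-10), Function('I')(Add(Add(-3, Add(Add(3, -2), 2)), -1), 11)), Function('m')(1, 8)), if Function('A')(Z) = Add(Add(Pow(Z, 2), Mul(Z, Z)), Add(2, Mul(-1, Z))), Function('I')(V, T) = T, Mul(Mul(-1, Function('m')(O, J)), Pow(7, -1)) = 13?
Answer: 2241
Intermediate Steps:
Function('m')(O, J) = -91 (Function('m')(O, J) = Mul(-7, 13) = -91)
Function('A')(Z) = Add(2, Mul(-1, Z), Mul(2, Pow(Z, 2))) (Function('A')(Z) = Add(Add(Pow(Z, 2), Pow(Z, 2)), Add(2, Mul(-1, Z))) = Add(Mul(2, Pow(Z, 2)), Add(2, Mul(-1, Z))) = Add(2, Mul(-1, Z), Mul(2, Pow(Z, 2))))
Add(Mul(Function('A')(-10), Function('I')(Add(Add(-3, Add(Add(3, -2), 2)), -1), 11)), Function('m')(1, 8)) = Add(Mul(Add(2, Mul(-1, -10), Mul(2, Pow(-10, 2))), 11), -91) = Add(Mul(Add(2, 10, Mul(2, 100)), 11), -91) = Add(Mul(Add(2, 10, 200), 11), -91) = Add(Mul(212, 11), -91) = Add(2332, -91) = 2241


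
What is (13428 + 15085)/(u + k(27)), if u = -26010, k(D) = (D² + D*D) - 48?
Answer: -28513/24600 ≈ -1.1591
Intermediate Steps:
k(D) = -48 + 2*D² (k(D) = (D² + D²) - 48 = 2*D² - 48 = -48 + 2*D²)
(13428 + 15085)/(u + k(27)) = (13428 + 15085)/(-26010 + (-48 + 2*27²)) = 28513/(-26010 + (-48 + 2*729)) = 28513/(-26010 + (-48 + 1458)) = 28513/(-26010 + 1410) = 28513/(-24600) = 28513*(-1/24600) = -28513/24600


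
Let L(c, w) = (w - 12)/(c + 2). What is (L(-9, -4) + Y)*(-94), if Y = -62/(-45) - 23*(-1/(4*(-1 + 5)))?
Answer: -1208323/2520 ≈ -479.49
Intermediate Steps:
L(c, w) = (-12 + w)/(2 + c)
Y = 2027/720 (Y = -62*(-1/45) - 23/((-4*4)) = 62/45 - 23/(-16) = 62/45 - 23*(-1/16) = 62/45 + 23/16 = 2027/720 ≈ 2.8153)
(L(-9, -4) + Y)*(-94) = ((-12 - 4)/(2 - 9) + 2027/720)*(-94) = (-16/(-7) + 2027/720)*(-94) = (-⅐*(-16) + 2027/720)*(-94) = (16/7 + 2027/720)*(-94) = (25709/5040)*(-94) = -1208323/2520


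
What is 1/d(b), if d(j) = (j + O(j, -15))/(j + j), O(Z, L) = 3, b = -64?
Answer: 128/61 ≈ 2.0984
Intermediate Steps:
d(j) = (3 + j)/(2*j) (d(j) = (j + 3)/(j + j) = (3 + j)/((2*j)) = (3 + j)*(1/(2*j)) = (3 + j)/(2*j))
1/d(b) = 1/((1/2)*(3 - 64)/(-64)) = 1/((1/2)*(-1/64)*(-61)) = 1/(61/128) = 128/61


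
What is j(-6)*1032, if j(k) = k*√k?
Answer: -6192*I*√6 ≈ -15167.0*I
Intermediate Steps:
j(k) = k^(3/2)
j(-6)*1032 = (-6)^(3/2)*1032 = -6*I*√6*1032 = -6192*I*√6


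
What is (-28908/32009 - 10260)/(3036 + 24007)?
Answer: -328441248/865619387 ≈ -0.37943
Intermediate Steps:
(-28908/32009 - 10260)/(3036 + 24007) = (-28908*1/32009 - 10260)/27043 = (-28908/32009 - 10260)*(1/27043) = -328441248/32009*1/27043 = -328441248/865619387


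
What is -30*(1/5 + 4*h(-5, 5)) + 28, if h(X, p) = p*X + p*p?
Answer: 22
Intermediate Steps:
h(X, p) = p**2 + X*p (h(X, p) = X*p + p**2 = p**2 + X*p)
-30*(1/5 + 4*h(-5, 5)) + 28 = -30*(1/5 + 4*(5*(-5 + 5))) + 28 = -30*(1*(1/5) + 4*(5*0)) + 28 = -30*(1/5 + 4*0) + 28 = -30*(1/5 + 0) + 28 = -30*1/5 + 28 = -6 + 28 = 22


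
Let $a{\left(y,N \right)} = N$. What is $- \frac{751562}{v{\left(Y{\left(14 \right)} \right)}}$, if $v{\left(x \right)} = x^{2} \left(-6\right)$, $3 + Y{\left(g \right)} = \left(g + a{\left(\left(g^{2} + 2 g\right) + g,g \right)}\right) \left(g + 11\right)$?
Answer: $\frac{375781}{1457427} \approx 0.25784$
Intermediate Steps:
$Y{\left(g \right)} = -3 + 2 g \left(11 + g\right)$ ($Y{\left(g \right)} = -3 + \left(g + g\right) \left(g + 11\right) = -3 + 2 g \left(11 + g\right)$)
$v{\left(x \right)} = - 6 x^{2}$
$- \frac{751562}{v{\left(Y{\left(14 \right)} \right)}} = - \frac{751562}{\left(-6\right) \left(-3 + 2 \cdot 14^{2} + 22 \cdot 14\right)^{2}} = - \frac{751562}{\left(-6\right) \left(-3 + 2 \cdot 196 + 308\right)^{2}} = - \frac{751562}{\left(-6\right) \left(-3 + 392 + 308\right)^{2}} = - \frac{751562}{\left(-6\right) 697^{2}} = - \frac{751562}{\left(-6\right) 485809} = - \frac{751562}{-2914854} = \left(-751562\right) \left(- \frac{1}{2914854}\right) = \frac{375781}{1457427}$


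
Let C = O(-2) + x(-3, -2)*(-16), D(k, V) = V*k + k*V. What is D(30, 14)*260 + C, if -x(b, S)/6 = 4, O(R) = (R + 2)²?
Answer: 218784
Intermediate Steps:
O(R) = (2 + R)²
x(b, S) = -24 (x(b, S) = -6*4 = -24)
D(k, V) = 2*V*k (D(k, V) = V*k + V*k = 2*V*k)
C = 384 (C = (2 - 2)² - 24*(-16) = 0² + 384 = 0 + 384 = 384)
D(30, 14)*260 + C = (2*14*30)*260 + 384 = 840*260 + 384 = 218400 + 384 = 218784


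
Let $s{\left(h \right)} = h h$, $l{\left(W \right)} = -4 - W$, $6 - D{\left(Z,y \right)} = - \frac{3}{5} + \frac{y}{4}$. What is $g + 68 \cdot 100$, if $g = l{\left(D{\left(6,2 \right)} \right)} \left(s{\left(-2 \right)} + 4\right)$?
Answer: $\frac{33596}{5} \approx 6719.2$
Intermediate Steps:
$D{\left(Z,y \right)} = \frac{33}{5} - \frac{y}{4}$ ($D{\left(Z,y \right)} = 6 - \left(- \frac{3}{5} + \frac{y}{4}\right) = \frac{33}{5} - \frac{y}{4}$)
$s{\left(h \right)} = h^{2}$
$g = - \frac{404}{5}$ ($g = \left(-4 - \left(\frac{33}{5} - \frac{1}{2}\right)\right) \left(\left(-2\right)^{2} + 4\right) = \left(-4 - \left(\frac{33}{5} - \frac{1}{2}\right)\right) \left(4 + 4\right) = \left(-4 - \frac{61}{10}\right) 8 = \left(- \frac{101}{10}\right) 8 = - \frac{404}{5} \approx -80.8$)
$g + 68 \cdot 100 = - \frac{404}{5} + 68 \cdot 100 = - \frac{404}{5} + 6800 = \frac{33596}{5}$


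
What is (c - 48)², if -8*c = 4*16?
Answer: 3136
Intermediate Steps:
c = -8 (c = -16/2 = -⅛*64 = -8)
(c - 48)² = (-8 - 48)² = (-56)² = 3136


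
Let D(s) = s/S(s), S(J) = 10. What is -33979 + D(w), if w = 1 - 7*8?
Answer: -67969/2 ≈ -33985.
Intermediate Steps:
w = -55 (w = 1 - 56 = -55)
D(s) = s/10
-33979 + D(w) = -33979 + (⅒)*(-55) = -33979 - 11/2 = -67969/2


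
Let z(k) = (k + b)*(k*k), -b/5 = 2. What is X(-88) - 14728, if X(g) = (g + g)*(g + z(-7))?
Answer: 147368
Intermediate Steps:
b = -10 (b = -5*2 = -10)
z(k) = k**2*(-10 + k) (z(k) = (k - 10)*(k*k) = (-10 + k)*k**2 = k**2*(-10 + k))
X(g) = 2*g*(-833 + g) (X(g) = (g + g)*(g + (-7)**2*(-10 - 7)) = (2*g)*(g + 49*(-17)) = (2*g)*(g - 833) = (2*g)*(-833 + g) = 2*g*(-833 + g))
X(-88) - 14728 = 2*(-88)*(-833 - 88) - 14728 = 2*(-88)*(-921) - 14728 = 162096 - 14728 = 147368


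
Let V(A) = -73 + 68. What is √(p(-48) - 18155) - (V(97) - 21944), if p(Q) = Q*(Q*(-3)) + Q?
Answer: 21949 + I*√25115 ≈ 21949.0 + 158.48*I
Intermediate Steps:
p(Q) = Q - 3*Q² (p(Q) = Q*(-3*Q) + Q = -3*Q² + Q = Q - 3*Q²)
V(A) = -5
√(p(-48) - 18155) - (V(97) - 21944) = √(-48*(1 - 3*(-48)) - 18155) - (-5 - 21944) = √(-48*(1 + 144) - 18155) - 1*(-21949) = √(-48*145 - 18155) + 21949 = √(-6960 - 18155) + 21949 = √(-25115) + 21949 = I*√25115 + 21949 = 21949 + I*√25115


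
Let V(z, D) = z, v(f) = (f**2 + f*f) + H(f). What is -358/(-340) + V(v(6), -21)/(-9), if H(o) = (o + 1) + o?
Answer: -12839/1530 ≈ -8.3915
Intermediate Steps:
H(o) = 1 + 2*o (H(o) = (1 + o) + o = 1 + 2*o)
v(f) = 1 + 2*f + 2*f**2 (v(f) = (f**2 + f*f) + (1 + 2*f) = (f**2 + f**2) + (1 + 2*f) = 2*f**2 + (1 + 2*f) = 1 + 2*f + 2*f**2)
-358/(-340) + V(v(6), -21)/(-9) = -358/(-340) + (1 + 2*6 + 2*6**2)/(-9) = -358*(-1/340) + (1 + 12 + 2*36)*(-1/9) = 179/170 + (1 + 12 + 72)*(-1/9) = 179/170 + 85*(-1/9) = 179/170 - 85/9 = -12839/1530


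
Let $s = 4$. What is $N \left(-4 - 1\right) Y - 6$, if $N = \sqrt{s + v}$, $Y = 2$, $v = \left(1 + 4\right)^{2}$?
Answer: $-6 - 10 \sqrt{29} \approx -59.852$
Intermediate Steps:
$v = 25$ ($v = 5^{2} = 25$)
$N = \sqrt{29}$ ($N = \sqrt{4 + 25} = \sqrt{29} \approx 5.3852$)
$N \left(-4 - 1\right) Y - 6 = \sqrt{29} \left(-4 - 1\right) 2 - 6 = \sqrt{29} \left(\left(-5\right) 2\right) - 6 = \sqrt{29} \left(-10\right) - 6 = - 10 \sqrt{29} - 6 = -6 - 10 \sqrt{29}$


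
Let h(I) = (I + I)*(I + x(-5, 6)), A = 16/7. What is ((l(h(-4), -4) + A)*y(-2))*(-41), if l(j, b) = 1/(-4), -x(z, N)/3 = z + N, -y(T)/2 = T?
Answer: -2337/7 ≈ -333.86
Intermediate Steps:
y(T) = -2*T
A = 16/7 (A = 16*(1/7) = 16/7 ≈ 2.2857)
x(z, N) = -3*N - 3*z (x(z, N) = -3*(z + N) = -3*(N + z) = -3*N - 3*z)
h(I) = 2*I*(-3 + I) (h(I) = (I + I)*(I + (-3*6 - 3*(-5))) = (2*I)*(I + (-18 + 15)) = (2*I)*(I - 3) = (2*I)*(-3 + I) = 2*I*(-3 + I))
l(j, b) = -1/4
((l(h(-4), -4) + A)*y(-2))*(-41) = ((-1/4 + 16/7)*(-2*(-2)))*(-41) = ((57/28)*4)*(-41) = (57/7)*(-41) = -2337/7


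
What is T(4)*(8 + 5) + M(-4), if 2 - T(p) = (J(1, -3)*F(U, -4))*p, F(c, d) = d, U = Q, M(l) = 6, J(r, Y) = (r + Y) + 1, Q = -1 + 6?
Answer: -176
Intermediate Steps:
Q = 5
J(r, Y) = 1 + Y + r (J(r, Y) = (Y + r) + 1 = 1 + Y + r)
U = 5
T(p) = 2 - 4*p (T(p) = 2 - (1 - 3 + 1)*(-4)*p = 2 - (-1*(-4))*p = 2 - 4*p)
T(4)*(8 + 5) + M(-4) = (2 - 4*4)*(8 + 5) + 6 = (2 - 16)*13 + 6 = -14*13 + 6 = -182 + 6 = -176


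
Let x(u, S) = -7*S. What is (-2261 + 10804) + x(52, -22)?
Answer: 8697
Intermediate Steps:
(-2261 + 10804) + x(52, -22) = (-2261 + 10804) - 7*(-22) = 8543 + 154 = 8697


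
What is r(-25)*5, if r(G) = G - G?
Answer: 0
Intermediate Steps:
r(G) = 0
r(-25)*5 = 0*5 = 0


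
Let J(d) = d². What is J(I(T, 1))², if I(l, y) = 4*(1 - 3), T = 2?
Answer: 4096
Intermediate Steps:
I(l, y) = -8 (I(l, y) = 4*(-2) = -8)
J(I(T, 1))² = ((-8)²)² = 64² = 4096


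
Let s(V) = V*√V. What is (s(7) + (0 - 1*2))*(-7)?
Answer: 14 - 49*√7 ≈ -115.64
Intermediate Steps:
s(V) = V^(3/2)
(s(7) + (0 - 1*2))*(-7) = (7^(3/2) + (0 - 1*2))*(-7) = (7*√7 + (0 - 2))*(-7) = (7*√7 - 2)*(-7) = (-2 + 7*√7)*(-7) = 14 - 49*√7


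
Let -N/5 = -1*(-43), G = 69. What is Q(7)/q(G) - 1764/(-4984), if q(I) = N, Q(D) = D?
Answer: 12299/38270 ≈ 0.32137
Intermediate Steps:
N = -215 (N = -(-5)*(-43) = -5*43 = -215)
q(I) = -215
Q(7)/q(G) - 1764/(-4984) = 7/(-215) - 1764/(-4984) = 7*(-1/215) - 1764*(-1/4984) = -7/215 + 63/178 = 12299/38270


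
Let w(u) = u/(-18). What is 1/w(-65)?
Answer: 18/65 ≈ 0.27692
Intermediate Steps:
w(u) = -u/18 (w(u) = u*(-1/18) = -u/18)
1/w(-65) = 1/(-1/18*(-65)) = 1/(65/18) = 18/65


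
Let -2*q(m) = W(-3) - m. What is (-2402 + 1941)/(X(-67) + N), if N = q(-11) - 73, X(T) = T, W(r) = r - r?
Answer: 922/291 ≈ 3.1684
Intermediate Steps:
W(r) = 0
q(m) = m/2 (q(m) = -(0 - m)/2 = -(-1)*m/2 = m/2)
N = -157/2 (N = (½)*(-11) - 73 = -11/2 - 73 = -157/2 ≈ -78.500)
(-2402 + 1941)/(X(-67) + N) = (-2402 + 1941)/(-67 - 157/2) = -461/(-291/2) = -461*(-2/291) = 922/291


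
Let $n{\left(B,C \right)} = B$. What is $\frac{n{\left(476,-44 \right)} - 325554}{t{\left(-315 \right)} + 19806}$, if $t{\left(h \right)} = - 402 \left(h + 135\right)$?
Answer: $- \frac{162539}{46083} \approx -3.5271$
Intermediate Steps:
$t{\left(h \right)} = -54270 - 402 h$ ($t{\left(h \right)} = - 402 \left(135 + h\right) = -54270 - 402 h$)
$\frac{n{\left(476,-44 \right)} - 325554}{t{\left(-315 \right)} + 19806} = \frac{476 - 325554}{\left(-54270 - -126630\right) + 19806} = - \frac{325078}{\left(-54270 + 126630\right) + 19806} = - \frac{325078}{72360 + 19806} = - \frac{325078}{92166} = \left(-325078\right) \frac{1}{92166} = - \frac{162539}{46083}$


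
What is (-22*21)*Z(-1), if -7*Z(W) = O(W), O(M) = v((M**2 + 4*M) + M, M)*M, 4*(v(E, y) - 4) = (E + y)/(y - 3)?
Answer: -2277/8 ≈ -284.63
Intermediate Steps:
v(E, y) = 4 + (E + y)/(4*(-3 + y)) (v(E, y) = 4 + ((E + y)/(y - 3))/4 = 4 + ((E + y)/(-3 + y))/4 = 4 + (E + y)/(4*(-3 + y)))
O(M) = M*(-48 + M**2 + 22*M)/(4*(-3 + M)) (O(M) = ((-48 + ((M**2 + 4*M) + M) + 17*M)/(4*(-3 + M)))*M = ((-48 + (M**2 + 5*M) + 17*M)/(4*(-3 + M)))*M = ((-48 + M**2 + 22*M)/(4*(-3 + M)))*M = M*(-48 + M**2 + 22*M)/(4*(-3 + M)))
Z(W) = -W*(-48 + W**2 + 22*W)/(28*(-3 + W))
(-22*21)*Z(-1) = (-22*21)*((1/28)*(-1)*(48 - 1*(-1)**2 - 22*(-1))/(-3 - 1)) = -33*(-1)*(48 - 1*1 + 22)/(2*(-4)) = -33*(-1)*(-1)*(48 - 1 + 22)/(2*4) = -33*(-1)*(-1)*69/(2*4) = -462*69/112 = -2277/8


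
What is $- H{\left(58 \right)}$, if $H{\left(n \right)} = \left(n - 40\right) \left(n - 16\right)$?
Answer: $-756$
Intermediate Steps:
$H{\left(n \right)} = \left(-40 + n\right) \left(-16 + n\right)$
$- H{\left(58 \right)} = - (640 + 58^{2} - 3248) = - (640 + 3364 - 3248) = \left(-1\right) 756 = -756$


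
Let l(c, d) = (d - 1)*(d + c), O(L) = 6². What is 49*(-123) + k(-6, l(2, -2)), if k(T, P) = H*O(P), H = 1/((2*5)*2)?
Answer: -30126/5 ≈ -6025.2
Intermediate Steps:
O(L) = 36
H = 1/20 (H = 1/(10*2) = 1/20 ≈ 0.050000)
l(c, d) = (-1 + d)*(c + d)
k(T, P) = 9/5 (k(T, P) = (1/20)*36 = 9/5)
49*(-123) + k(-6, l(2, -2)) = 49*(-123) + 9/5 = -6027 + 9/5 = -30126/5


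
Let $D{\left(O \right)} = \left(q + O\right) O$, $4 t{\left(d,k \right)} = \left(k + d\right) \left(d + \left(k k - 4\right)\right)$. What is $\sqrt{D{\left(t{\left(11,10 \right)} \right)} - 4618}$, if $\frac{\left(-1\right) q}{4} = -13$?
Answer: $\frac{\sqrt{5442497}}{4} \approx 583.23$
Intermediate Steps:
$q = 52$ ($q = \left(-4\right) \left(-13\right) = 52$)
$t{\left(d,k \right)} = \frac{\left(d + k\right) \left(-4 + d + k^{2}\right)}{4}$ ($t{\left(d,k \right)} = \frac{\left(k + d\right) \left(d + \left(k k - 4\right)\right)}{4} = \frac{\left(d + k\right) \left(d + \left(k^{2} - 4\right)\right)}{4} = \frac{\left(d + k\right) \left(d + \left(-4 + k^{2}\right)\right)}{4} = \frac{\left(d + k\right) \left(-4 + d + k^{2}\right)}{4}$)
$D{\left(O \right)} = O \left(52 + O\right)$ ($D{\left(O \right)} = \left(52 + O\right) O = O \left(52 + O\right)$)
$\sqrt{D{\left(t{\left(11,10 \right)} \right)} - 4618} = \sqrt{\left(\left(-1\right) 11 - 10 + \frac{11^{2}}{4} + \frac{10^{3}}{4} + \frac{1}{4} \cdot 11 \cdot 10 + \frac{1}{4} \cdot 11 \cdot 10^{2}\right) \left(52 + \left(\left(-1\right) 11 - 10 + \frac{11^{2}}{4} + \frac{10^{3}}{4} + \frac{1}{4} \cdot 11 \cdot 10 + \frac{1}{4} \cdot 11 \cdot 10^{2}\right)\right) - 4618} = \sqrt{\left(-11 - 10 + \frac{1}{4} \cdot 121 + \frac{1}{4} \cdot 1000 + \frac{55}{2} + \frac{1}{4} \cdot 11 \cdot 100\right) \left(52 + \left(-11 - 10 + \frac{1}{4} \cdot 121 + \frac{1}{4} \cdot 1000 + \frac{55}{2} + \frac{1}{4} \cdot 11 \cdot 100\right)\right) - 4618} = \sqrt{\left(-11 - 10 + \frac{121}{4} + 250 + \frac{55}{2} + 275\right) \left(52 + \left(-11 - 10 + \frac{121}{4} + 250 + \frac{55}{2} + 275\right)\right) - 4618} = \sqrt{\frac{2247 \left(52 + \frac{2247}{4}\right)}{4} - 4618} = \sqrt{\frac{2247}{4} \cdot \frac{2455}{4} - 4618} = \sqrt{\frac{5516385}{16} - 4618} = \sqrt{\frac{5442497}{16}} = \frac{\sqrt{5442497}}{4}$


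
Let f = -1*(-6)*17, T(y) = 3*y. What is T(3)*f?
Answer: 918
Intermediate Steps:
f = 102 (f = 6*17 = 102)
T(3)*f = (3*3)*102 = 9*102 = 918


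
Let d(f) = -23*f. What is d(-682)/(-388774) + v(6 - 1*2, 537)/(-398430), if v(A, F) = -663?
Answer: -998669303/25816537470 ≈ -0.038683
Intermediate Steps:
d(-682)/(-388774) + v(6 - 1*2, 537)/(-398430) = -23*(-682)/(-388774) - 663/(-398430) = 15686*(-1/388774) - 663*(-1/398430) = -7843/194387 + 221/132810 = -998669303/25816537470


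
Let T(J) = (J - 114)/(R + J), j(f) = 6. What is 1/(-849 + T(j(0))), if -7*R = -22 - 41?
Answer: -5/4281 ≈ -0.0011680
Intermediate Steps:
R = 9 (R = -(-22 - 41)/7 = -1/7*(-63) = 9)
T(J) = (-114 + J)/(9 + J) (T(J) = (J - 114)/(9 + J) = (-114 + J)/(9 + J))
1/(-849 + T(j(0))) = 1/(-849 + (-114 + 6)/(9 + 6)) = 1/(-849 - 108/15) = 1/(-849 + (1/15)*(-108)) = 1/(-849 - 36/5) = 1/(-4281/5) = -5/4281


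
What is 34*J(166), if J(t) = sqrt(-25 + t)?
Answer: 34*sqrt(141) ≈ 403.73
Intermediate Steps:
34*J(166) = 34*sqrt(-25 + 166) = 34*sqrt(141)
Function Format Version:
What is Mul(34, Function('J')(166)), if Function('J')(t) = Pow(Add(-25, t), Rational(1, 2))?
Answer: Mul(34, Pow(141, Rational(1, 2))) ≈ 403.73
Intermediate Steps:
Mul(34, Function('J')(166)) = Mul(34, Pow(Add(-25, 166), Rational(1, 2))) = Mul(34, Pow(141, Rational(1, 2)))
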